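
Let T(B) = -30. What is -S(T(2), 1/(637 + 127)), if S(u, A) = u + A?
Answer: 22919/764 ≈ 29.999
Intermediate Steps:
S(u, A) = A + u
-S(T(2), 1/(637 + 127)) = -(1/(637 + 127) - 30) = -(1/764 - 30) = -1*(-22919/764) = 22919/764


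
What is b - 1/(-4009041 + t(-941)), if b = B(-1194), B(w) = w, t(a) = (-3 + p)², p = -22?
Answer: -4786048703/4008416 ≈ -1194.0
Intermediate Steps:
t(a) = 625 (t(a) = (-3 - 22)² = (-25)² = 625)
b = -1194
b - 1/(-4009041 + t(-941)) = -1194 - 1/(-4009041 + 625) = -1194 - 1/(-4008416) = -1194 - 1*(-1/4008416) = -1194 + 1/4008416 = -4786048703/4008416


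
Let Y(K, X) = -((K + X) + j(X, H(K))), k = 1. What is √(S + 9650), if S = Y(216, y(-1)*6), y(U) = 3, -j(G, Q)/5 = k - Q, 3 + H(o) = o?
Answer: 2*√2089 ≈ 91.411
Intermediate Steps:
H(o) = -3 + o
j(G, Q) = -5 + 5*Q (j(G, Q) = -5*(1 - Q) = -5 + 5*Q)
Y(K, X) = 20 - X - 6*K (Y(K, X) = -((K + X) + (-5 + 5*(-3 + K))) = -((K + X) + (-5 + (-15 + 5*K))) = -((K + X) + (-20 + 5*K)) = -(-20 + X + 6*K) = 20 - X - 6*K)
S = -1294 (S = 20 - 3*6 - 6*216 = 20 - 1*18 - 1296 = 20 - 18 - 1296 = -1294)
√(S + 9650) = √(-1294 + 9650) = √8356 = 2*√2089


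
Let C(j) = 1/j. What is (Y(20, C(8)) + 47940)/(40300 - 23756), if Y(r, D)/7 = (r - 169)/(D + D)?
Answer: 5471/2068 ≈ 2.6455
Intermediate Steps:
Y(r, D) = 7*(-169 + r)/(2*D) (Y(r, D) = 7*((r - 169)/(D + D)) = 7*((-169 + r)/((2*D))) = 7*((-169 + r)*(1/(2*D))) = 7*((-169 + r)/(2*D)) = 7*(-169 + r)/(2*D))
(Y(20, C(8)) + 47940)/(40300 - 23756) = (7*(-169 + 20)/(2*(1/8)) + 47940)/(40300 - 23756) = ((7/2)*(-149)/(1/8) + 47940)/16544 = ((7/2)*8*(-149) + 47940)*(1/16544) = (-4172 + 47940)*(1/16544) = 43768*(1/16544) = 5471/2068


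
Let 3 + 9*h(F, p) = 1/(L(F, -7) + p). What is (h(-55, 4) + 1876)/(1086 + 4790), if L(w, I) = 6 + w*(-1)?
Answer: 548633/1718730 ≈ 0.31921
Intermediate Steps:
L(w, I) = 6 - w
h(F, p) = -1/3 + 1/(9*(6 + p - F)) (h(F, p) = -1/3 + 1/(9*((6 - F) + p)) = -1/3 + 1/(9*(6 + p - F)))
(h(-55, 4) + 1876)/(1086 + 4790) = ((-17/9 - 1/3*4 + (1/3)*(-55))/(6 + 4 - 1*(-55)) + 1876)/(1086 + 4790) = ((-17/9 - 4/3 - 55/3)/(6 + 4 + 55) + 1876)/5876 = (-194/9/65 + 1876)*(1/5876) = ((1/65)*(-194/9) + 1876)*(1/5876) = (-194/585 + 1876)*(1/5876) = (1097266/585)*(1/5876) = 548633/1718730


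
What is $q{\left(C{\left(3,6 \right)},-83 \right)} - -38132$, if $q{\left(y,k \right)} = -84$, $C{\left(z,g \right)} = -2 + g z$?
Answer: $38048$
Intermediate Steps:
$q{\left(C{\left(3,6 \right)},-83 \right)} - -38132 = -84 - -38132 = -84 + 38132 = 38048$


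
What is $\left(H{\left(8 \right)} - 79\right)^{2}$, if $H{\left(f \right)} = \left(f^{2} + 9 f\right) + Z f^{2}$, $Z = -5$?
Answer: $69169$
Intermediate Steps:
$H{\left(f \right)} = - 4 f^{2} + 9 f$ ($H{\left(f \right)} = \left(f^{2} + 9 f\right) - 5 f^{2} = - 4 f^{2} + 9 f$)
$\left(H{\left(8 \right)} - 79\right)^{2} = \left(8 \left(9 - 32\right) - 79\right)^{2} = \left(8 \left(-23\right) - 79\right)^{2} = \left(-184 - 79\right)^{2} = \left(-263\right)^{2} = 69169$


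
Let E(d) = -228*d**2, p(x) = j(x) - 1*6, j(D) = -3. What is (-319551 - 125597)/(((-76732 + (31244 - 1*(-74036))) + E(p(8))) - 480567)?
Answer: 445148/470487 ≈ 0.94614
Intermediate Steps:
p(x) = -9 (p(x) = -3 - 1*6 = -3 - 6 = -9)
(-319551 - 125597)/(((-76732 + (31244 - 1*(-74036))) + E(p(8))) - 480567) = (-319551 - 125597)/(((-76732 + (31244 - 1*(-74036))) - 228*(-9)**2) - 480567) = -445148/(((-76732 + (31244 + 74036)) - 228*81) - 480567) = -445148/(((-76732 + 105280) - 18468) - 480567) = -445148/((28548 - 18468) - 480567) = -445148/(10080 - 480567) = -445148/(-470487) = -445148*(-1/470487) = 445148/470487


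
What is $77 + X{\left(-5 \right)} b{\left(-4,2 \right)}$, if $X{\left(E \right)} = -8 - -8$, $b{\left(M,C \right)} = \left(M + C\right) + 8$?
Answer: $77$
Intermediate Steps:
$b{\left(M,C \right)} = 8 + C + M$ ($b{\left(M,C \right)} = \left(C + M\right) + 8 = 8 + C + M$)
$X{\left(E \right)} = 0$ ($X{\left(E \right)} = -8 + 8 = 0$)
$77 + X{\left(-5 \right)} b{\left(-4,2 \right)} = 77 + 0 \left(8 + 2 - 4\right) = 77 + 0 \cdot 6 = 77 + 0 = 77$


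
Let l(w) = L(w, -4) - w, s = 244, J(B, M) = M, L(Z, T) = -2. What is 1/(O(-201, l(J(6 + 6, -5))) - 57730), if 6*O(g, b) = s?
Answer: -3/173068 ≈ -1.7334e-5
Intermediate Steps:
l(w) = -2 - w
O(g, b) = 122/3 (O(g, b) = (1/6)*244 = 122/3)
1/(O(-201, l(J(6 + 6, -5))) - 57730) = 1/(122/3 - 57730) = 1/(-173068/3) = -3/173068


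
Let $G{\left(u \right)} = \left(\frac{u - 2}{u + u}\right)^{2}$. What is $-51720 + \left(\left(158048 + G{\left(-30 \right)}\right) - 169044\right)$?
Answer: $- \frac{14111036}{225} \approx -62716.0$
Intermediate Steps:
$G{\left(u \right)} = \frac{\left(-2 + u\right)^{2}}{4 u^{2}}$ ($G{\left(u \right)} = \left(\frac{-2 + u}{2 u}\right)^{2} = \frac{\left(-2 + u\right)^{2}}{4 u^{2}}$)
$-51720 + \left(\left(158048 + G{\left(-30 \right)}\right) - 169044\right) = -51720 - \left(10996 - \frac{\left(-2 - 30\right)^{2}}{4 \cdot 900}\right) = -51720 - \left(10996 - \frac{64}{225}\right) = -51720 + \left(\left(158048 + \frac{64}{225}\right) - 169044\right) = -51720 + \left(\frac{35560864}{225} - 169044\right) = -51720 - \frac{2474036}{225} = - \frac{14111036}{225}$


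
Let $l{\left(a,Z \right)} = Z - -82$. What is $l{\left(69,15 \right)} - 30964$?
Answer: $-30867$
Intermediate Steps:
$l{\left(a,Z \right)} = 82 + Z$ ($l{\left(a,Z \right)} = Z + 82 = 82 + Z$)
$l{\left(69,15 \right)} - 30964 = \left(82 + 15\right) - 30964 = 97 - 30964 = -30867$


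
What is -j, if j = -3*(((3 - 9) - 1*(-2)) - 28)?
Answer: -96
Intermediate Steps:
j = 96 (j = -3*((-6 + 2) - 28) = -3*(-4 - 28) = -3*(-32) = 96)
-j = -1*96 = -96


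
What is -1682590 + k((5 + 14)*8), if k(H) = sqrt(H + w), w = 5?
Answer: -1682590 + sqrt(157) ≈ -1.6826e+6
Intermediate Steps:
k(H) = sqrt(5 + H) (k(H) = sqrt(H + 5) = sqrt(5 + H))
-1682590 + k((5 + 14)*8) = -1682590 + sqrt(5 + (5 + 14)*8) = -1682590 + sqrt(5 + 19*8) = -1682590 + sqrt(5 + 152) = -1682590 + sqrt(157)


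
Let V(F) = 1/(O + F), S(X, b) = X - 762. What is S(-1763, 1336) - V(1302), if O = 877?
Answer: -5501976/2179 ≈ -2525.0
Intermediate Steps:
S(X, b) = -762 + X
V(F) = 1/(877 + F)
S(-1763, 1336) - V(1302) = (-762 - 1763) - 1/(877 + 1302) = -2525 - 1/2179 = -5501976/2179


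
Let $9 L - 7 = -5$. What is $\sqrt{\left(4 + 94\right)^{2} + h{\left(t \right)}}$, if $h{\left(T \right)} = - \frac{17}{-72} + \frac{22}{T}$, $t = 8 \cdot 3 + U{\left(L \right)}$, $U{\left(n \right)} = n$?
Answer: $\frac{\sqrt{16433095714}}{1308} \approx 98.006$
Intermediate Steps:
$L = \frac{2}{9}$ ($L = \frac{7}{9} + \frac{1}{9} \left(-5\right) = \frac{7}{9} - \frac{5}{9} = \frac{2}{9} \approx 0.22222$)
$t = \frac{218}{9}$ ($t = 8 \cdot 3 + \frac{2}{9} = 24 + \frac{2}{9} = \frac{218}{9} \approx 24.222$)
$h{\left(T \right)} = \frac{17}{72} + \frac{22}{T}$ ($h{\left(T \right)} = \left(-17\right) \left(- \frac{1}{72}\right) + \frac{22}{T} = \frac{17}{72} + \frac{22}{T}$)
$\sqrt{\left(4 + 94\right)^{2} + h{\left(t \right)}} = \sqrt{\left(4 + 94\right)^{2} + \left(\frac{17}{72} + \frac{22}{\frac{218}{9}}\right)} = \sqrt{98^{2} + \left(\frac{17}{72} + 22 \cdot \frac{9}{218}\right)} = \sqrt{9604 + \left(\frac{17}{72} + \frac{99}{109}\right)} = \sqrt{9604 + \frac{8981}{7848}} = \sqrt{\frac{75381173}{7848}} = \frac{\sqrt{16433095714}}{1308}$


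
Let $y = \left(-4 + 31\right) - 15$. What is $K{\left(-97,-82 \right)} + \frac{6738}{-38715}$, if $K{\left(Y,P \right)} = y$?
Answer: $\frac{152614}{12905} \approx 11.826$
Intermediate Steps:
$y = 12$ ($y = 27 - 15 = 12$)
$K{\left(Y,P \right)} = 12$
$K{\left(-97,-82 \right)} + \frac{6738}{-38715} = 12 + \frac{6738}{-38715} = 12 + 6738 \left(- \frac{1}{38715}\right) = 12 - \frac{2246}{12905} = \frac{152614}{12905}$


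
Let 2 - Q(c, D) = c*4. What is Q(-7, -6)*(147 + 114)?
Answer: 7830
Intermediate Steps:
Q(c, D) = 2 - 4*c (Q(c, D) = 2 - c*4 = 2 - 4*c)
Q(-7, -6)*(147 + 114) = (2 - 4*(-7))*(147 + 114) = (2 + 28)*261 = 30*261 = 7830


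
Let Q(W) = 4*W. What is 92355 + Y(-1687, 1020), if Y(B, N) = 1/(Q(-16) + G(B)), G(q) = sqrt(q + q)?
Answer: 344945893/3735 - I*sqrt(3374)/7470 ≈ 92355.0 - 0.0077759*I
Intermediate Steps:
G(q) = sqrt(2)*sqrt(q) (G(q) = sqrt(2*q) = sqrt(2)*sqrt(q))
Y(B, N) = 1/(-64 + sqrt(2)*sqrt(B)) (Y(B, N) = 1/(4*(-16) + sqrt(2)*sqrt(B)) = 1/(-64 + sqrt(2)*sqrt(B)))
92355 + Y(-1687, 1020) = 92355 + 1/(-64 + sqrt(2)*sqrt(-1687)) = 92355 + 1/(-64 + sqrt(2)*(I*sqrt(1687))) = 92355 + 1/(-64 + I*sqrt(3374))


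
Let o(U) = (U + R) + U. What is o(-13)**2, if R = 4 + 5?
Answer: 289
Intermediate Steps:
R = 9
o(U) = 9 + 2*U (o(U) = (U + 9) + U = (9 + U) + U = 9 + 2*U)
o(-13)**2 = (9 + 2*(-13))**2 = (9 - 26)**2 = (-17)**2 = 289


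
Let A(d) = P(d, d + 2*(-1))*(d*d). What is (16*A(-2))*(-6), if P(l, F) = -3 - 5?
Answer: 3072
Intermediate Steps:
P(l, F) = -8
A(d) = -8*d² (A(d) = -8*d*d = -8*d²)
(16*A(-2))*(-6) = (16*(-8*(-2)²))*(-6) = (16*(-8*4))*(-6) = (16*(-32))*(-6) = -512*(-6) = 3072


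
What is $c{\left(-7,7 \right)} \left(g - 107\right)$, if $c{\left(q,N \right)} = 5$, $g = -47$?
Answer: $-770$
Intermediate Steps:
$c{\left(-7,7 \right)} \left(g - 107\right) = 5 \left(-47 - 107\right) = 5 \left(-154\right) = -770$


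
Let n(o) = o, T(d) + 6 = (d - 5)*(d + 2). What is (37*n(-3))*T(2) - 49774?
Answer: -47776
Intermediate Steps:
T(d) = -6 + (-5 + d)*(2 + d) (T(d) = -6 + (d - 5)*(d + 2) = -6 + (-5 + d)*(2 + d))
(37*n(-3))*T(2) - 49774 = (37*(-3))*(-16 + 2² - 3*2) - 49774 = -111*(-16 + 4 - 6) - 49774 = -111*(-18) - 49774 = 1998 - 49774 = -47776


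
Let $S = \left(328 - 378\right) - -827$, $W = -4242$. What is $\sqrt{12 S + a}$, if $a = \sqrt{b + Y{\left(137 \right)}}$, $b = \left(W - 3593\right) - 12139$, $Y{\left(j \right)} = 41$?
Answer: $\sqrt{9324 + i \sqrt{19933}} \approx 96.564 + 0.731 i$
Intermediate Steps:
$S = 777$ ($S = \left(328 - 378\right) + 827 = -50 + 827 = 777$)
$b = -19974$ ($b = \left(-4242 - 3593\right) - 12139 = -7835 - 12139 = -19974$)
$a = i \sqrt{19933}$ ($a = \sqrt{-19974 + 41} = \sqrt{-19933} = i \sqrt{19933} \approx 141.18 i$)
$\sqrt{12 S + a} = \sqrt{12 \cdot 777 + i \sqrt{19933}} = \sqrt{9324 + i \sqrt{19933}}$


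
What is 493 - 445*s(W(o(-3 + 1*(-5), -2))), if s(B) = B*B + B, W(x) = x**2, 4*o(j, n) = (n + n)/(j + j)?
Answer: 32194883/65536 ≈ 491.25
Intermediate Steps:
o(j, n) = n/(4*j) (o(j, n) = ((n + n)/(j + j))/4 = ((2*n)/((2*j)))/4 = ((2*n)*(1/(2*j)))/4 = (n/j)/4 = n/(4*j))
s(B) = B + B**2 (s(B) = B**2 + B = B + B**2)
493 - 445*s(W(o(-3 + 1*(-5), -2))) = 493 - 445*((1/4)*(-2)/(-3 + 1*(-5)))**2*(1 + ((1/4)*(-2)/(-3 + 1*(-5)))**2) = 493 - 445*((1/4)*(-2)/(-3 - 5))**2*(1 + ((1/4)*(-2)/(-3 - 5))**2) = 493 - 445*((1/4)*(-2)/(-8))**2*(1 + ((1/4)*(-2)/(-8))**2) = 493 - 445*((1/4)*(-2)*(-1/8))**2*(1 + ((1/4)*(-2)*(-1/8))**2) = 493 - 445*(1/16)**2*(1 + (1/16)**2) = 493 - 445*(1 + 1/256)/256 = 493 - 445*257/(256*256) = 493 - 445*257/65536 = 493 - 114365/65536 = 32194883/65536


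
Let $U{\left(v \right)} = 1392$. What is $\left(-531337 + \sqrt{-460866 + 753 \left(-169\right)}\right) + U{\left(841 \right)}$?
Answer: $-529945 + 3 i \sqrt{65347} \approx -5.2995 \cdot 10^{5} + 766.89 i$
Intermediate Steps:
$\left(-531337 + \sqrt{-460866 + 753 \left(-169\right)}\right) + U{\left(841 \right)} = \left(-531337 + \sqrt{-460866 + 753 \left(-169\right)}\right) + 1392 = \left(-531337 + \sqrt{-460866 - 127257}\right) + 1392 = \left(-531337 + \sqrt{-588123}\right) + 1392 = \left(-531337 + 3 i \sqrt{65347}\right) + 1392 = -529945 + 3 i \sqrt{65347}$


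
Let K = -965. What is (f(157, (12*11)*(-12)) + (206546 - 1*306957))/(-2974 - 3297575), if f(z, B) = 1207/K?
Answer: 4614182/151668085 ≈ 0.030423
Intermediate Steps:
f(z, B) = -1207/965 (f(z, B) = 1207/(-965) = 1207*(-1/965) = -1207/965)
(f(157, (12*11)*(-12)) + (206546 - 1*306957))/(-2974 - 3297575) = (-1207/965 + (206546 - 1*306957))/(-2974 - 3297575) = (-1207/965 + (206546 - 306957))/(-3300549) = (-1207/965 - 100411)*(-1/3300549) = -96897822/965*(-1/3300549) = 4614182/151668085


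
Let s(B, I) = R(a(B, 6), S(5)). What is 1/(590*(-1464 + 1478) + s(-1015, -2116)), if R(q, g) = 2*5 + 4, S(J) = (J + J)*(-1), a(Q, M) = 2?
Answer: 1/8274 ≈ 0.00012086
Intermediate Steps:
S(J) = -2*J (S(J) = (2*J)*(-1) = -2*J)
R(q, g) = 14 (R(q, g) = 10 + 4 = 14)
s(B, I) = 14
1/(590*(-1464 + 1478) + s(-1015, -2116)) = 1/(590*(-1464 + 1478) + 14) = 1/(590*14 + 14) = 1/(8260 + 14) = 1/8274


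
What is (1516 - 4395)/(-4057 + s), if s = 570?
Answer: 2879/3487 ≈ 0.82564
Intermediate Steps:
(1516 - 4395)/(-4057 + s) = (1516 - 4395)/(-4057 + 570) = -2879/(-3487) = -2879*(-1/3487) = 2879/3487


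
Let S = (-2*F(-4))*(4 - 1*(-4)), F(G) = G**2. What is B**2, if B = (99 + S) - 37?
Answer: 37636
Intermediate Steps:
S = -256 (S = (-2*(-4)**2)*(4 - 1*(-4)) = (-2*16)*(4 + 4) = -32*8 = -256)
B = -194 (B = (99 - 256) - 37 = -157 - 37 = -194)
B**2 = (-194)**2 = 37636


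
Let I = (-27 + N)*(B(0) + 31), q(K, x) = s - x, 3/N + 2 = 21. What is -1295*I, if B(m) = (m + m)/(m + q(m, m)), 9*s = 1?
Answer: 20473950/19 ≈ 1.0776e+6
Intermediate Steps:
s = 1/9 (s = (1/9)*1 = 1/9 ≈ 0.11111)
N = 3/19 (N = 3/(-2 + 21) = 3/19 ≈ 0.15789)
q(K, x) = 1/9 - x
B(m) = 18*m (B(m) = (m + m)/(m + (1/9 - m)) = (2*m)/(1/9) = (2*m)*9 = 18*m)
I = -15810/19 (I = (-27 + 3/19)*(18*0 + 31) = -510*(0 + 31)/19 = -510/19*31 = -15810/19 ≈ -832.11)
-1295*I = -1295*(-15810/19) = 20473950/19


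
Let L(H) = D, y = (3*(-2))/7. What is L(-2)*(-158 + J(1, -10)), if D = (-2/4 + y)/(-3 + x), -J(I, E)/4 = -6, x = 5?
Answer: 1273/14 ≈ 90.929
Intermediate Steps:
y = -6/7 (y = -6*⅐ = -6/7 ≈ -0.85714)
J(I, E) = 24 (J(I, E) = -4*(-6) = 24)
D = -19/28 (D = (-2/4 - 6/7)/(-3 + 5) = (-2/4 - 6/7)/2 = (-1*½ - 6/7)*(½) = (-½ - 6/7)*(½) = -19/14*½ = -19/28 ≈ -0.67857)
L(H) = -19/28
L(-2)*(-158 + J(1, -10)) = -19*(-158 + 24)/28 = -19/28*(-134) = 1273/14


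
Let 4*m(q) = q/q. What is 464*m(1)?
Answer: 116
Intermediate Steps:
m(q) = ¼ (m(q) = (q/q)/4 = (¼)*1 = ¼)
464*m(1) = 464*(¼) = 116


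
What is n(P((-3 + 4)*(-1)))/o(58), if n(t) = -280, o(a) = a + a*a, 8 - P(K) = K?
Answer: -140/1711 ≈ -0.081823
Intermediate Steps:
P(K) = 8 - K
o(a) = a + a**2
n(P((-3 + 4)*(-1)))/o(58) = -280*1/(58*(1 + 58)) = -280/(58*59) = -280/3422 = -280*1/3422 = -140/1711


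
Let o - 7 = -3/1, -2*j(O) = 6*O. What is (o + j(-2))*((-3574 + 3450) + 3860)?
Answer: 37360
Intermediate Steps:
j(O) = -3*O
o = 4 (o = 7 - 3/1 = 7 - 3*1 = 7 - 3 = 4)
(o + j(-2))*((-3574 + 3450) + 3860) = (4 - 3*(-2))*((-3574 + 3450) + 3860) = (4 + 6)*(-124 + 3860) = 10*3736 = 37360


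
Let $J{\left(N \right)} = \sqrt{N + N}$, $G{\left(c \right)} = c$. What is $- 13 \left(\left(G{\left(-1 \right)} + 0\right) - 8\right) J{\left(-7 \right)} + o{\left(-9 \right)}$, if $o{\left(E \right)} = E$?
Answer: $-9 + 117 i \sqrt{14} \approx -9.0 + 437.77 i$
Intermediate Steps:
$J{\left(N \right)} = \sqrt{2} \sqrt{N}$ ($J{\left(N \right)} = \sqrt{2 N} = \sqrt{2} \sqrt{N}$)
$- 13 \left(\left(G{\left(-1 \right)} + 0\right) - 8\right) J{\left(-7 \right)} + o{\left(-9 \right)} = - 13 \left(\left(-1 + 0\right) - 8\right) \sqrt{2} \sqrt{-7} - 9 = - 13 \left(-1 - 8\right) \sqrt{2} i \sqrt{7} - 9 = \left(-13\right) \left(-9\right) i \sqrt{14} - 9 = 117 i \sqrt{14} - 9 = -9 + 117 i \sqrt{14}$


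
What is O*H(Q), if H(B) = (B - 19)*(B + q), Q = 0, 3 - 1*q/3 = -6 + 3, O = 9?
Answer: -3078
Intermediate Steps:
q = 18 (q = 9 - 3*(-6 + 3) = 9 - 3*(-3) = 9 + 9 = 18)
H(B) = (-19 + B)*(18 + B) (H(B) = (B - 19)*(B + 18) = (-19 + B)*(18 + B))
O*H(Q) = 9*(-342 + 0² - 1*0) = 9*(-342 + 0 + 0) = 9*(-342) = -3078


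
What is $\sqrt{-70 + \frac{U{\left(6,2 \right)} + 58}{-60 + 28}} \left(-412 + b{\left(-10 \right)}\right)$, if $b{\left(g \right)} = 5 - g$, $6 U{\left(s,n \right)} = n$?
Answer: $- \frac{397 i \sqrt{41370}}{24} \approx - 3364.5 i$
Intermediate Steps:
$U{\left(s,n \right)} = \frac{n}{6}$
$\sqrt{-70 + \frac{U{\left(6,2 \right)} + 58}{-60 + 28}} \left(-412 + b{\left(-10 \right)}\right) = \sqrt{-70 + \frac{\frac{1}{6} \cdot 2 + 58}{-60 + 28}} \left(-412 + \left(5 - -10\right)\right) = \sqrt{-70 + \frac{\frac{1}{3} + 58}{-32}} \left(-412 + \left(5 + 10\right)\right) = \sqrt{-70 + \frac{175}{3} \left(- \frac{1}{32}\right)} \left(-412 + 15\right) = \sqrt{-70 - \frac{175}{96}} \left(-397\right) = \sqrt{- \frac{6895}{96}} \left(-397\right) = \frac{i \sqrt{41370}}{24} \left(-397\right) = - \frac{397 i \sqrt{41370}}{24}$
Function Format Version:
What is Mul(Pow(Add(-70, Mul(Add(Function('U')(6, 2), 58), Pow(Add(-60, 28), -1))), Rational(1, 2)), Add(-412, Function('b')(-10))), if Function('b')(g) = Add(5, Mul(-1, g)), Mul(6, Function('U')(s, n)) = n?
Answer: Mul(Rational(-397, 24), I, Pow(41370, Rational(1, 2))) ≈ Mul(-3364.5, I)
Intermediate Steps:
Function('U')(s, n) = Mul(Rational(1, 6), n)
Mul(Pow(Add(-70, Mul(Add(Function('U')(6, 2), 58), Pow(Add(-60, 28), -1))), Rational(1, 2)), Add(-412, Function('b')(-10))) = Mul(Pow(Add(-70, Mul(Add(Mul(Rational(1, 6), 2), 58), Pow(Add(-60, 28), -1))), Rational(1, 2)), Add(-412, Add(5, Mul(-1, -10)))) = Mul(Pow(Add(-70, Mul(Add(Rational(1, 3), 58), Pow(-32, -1))), Rational(1, 2)), Add(-412, Add(5, 10))) = Mul(Pow(Add(-70, Mul(Rational(175, 3), Rational(-1, 32))), Rational(1, 2)), Add(-412, 15)) = Mul(Pow(Add(-70, Rational(-175, 96)), Rational(1, 2)), -397) = Mul(Pow(Rational(-6895, 96), Rational(1, 2)), -397) = Mul(Mul(Rational(1, 24), I, Pow(41370, Rational(1, 2))), -397) = Mul(Rational(-397, 24), I, Pow(41370, Rational(1, 2)))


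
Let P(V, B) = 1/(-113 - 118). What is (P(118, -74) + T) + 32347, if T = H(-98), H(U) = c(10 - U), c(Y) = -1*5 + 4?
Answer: 7471925/231 ≈ 32346.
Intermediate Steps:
c(Y) = -1 (c(Y) = -5 + 4 = -1)
H(U) = -1
P(V, B) = -1/231 (P(V, B) = 1/(-231) = -1/231)
T = -1
(P(118, -74) + T) + 32347 = (-1/231 - 1) + 32347 = -232/231 + 32347 = 7471925/231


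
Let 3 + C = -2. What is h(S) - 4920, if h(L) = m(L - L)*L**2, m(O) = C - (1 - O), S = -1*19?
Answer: -7086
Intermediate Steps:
C = -5 (C = -3 - 2 = -5)
S = -19
m(O) = -6 + O (m(O) = -5 - (1 - O) = -5 + (-1 + O) = -6 + O)
h(L) = -6*L**2 (h(L) = (-6 + (L - L))*L**2 = (-6 + 0)*L**2 = -6*L**2)
h(S) - 4920 = -6*(-19)**2 - 4920 = -6*361 - 4920 = -2166 - 4920 = -7086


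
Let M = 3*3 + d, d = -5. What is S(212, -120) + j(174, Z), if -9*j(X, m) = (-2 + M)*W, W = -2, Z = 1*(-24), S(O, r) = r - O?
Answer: -2984/9 ≈ -331.56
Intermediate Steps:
Z = -24
M = 4 (M = 3*3 - 5 = 9 - 5 = 4)
j(X, m) = 4/9 (j(X, m) = -(-2 + 4)*(-2)/9 = -2*(-2)/9 = -1/9*(-4) = 4/9)
S(212, -120) + j(174, Z) = (-120 - 1*212) + 4/9 = (-120 - 212) + 4/9 = -332 + 4/9 = -2984/9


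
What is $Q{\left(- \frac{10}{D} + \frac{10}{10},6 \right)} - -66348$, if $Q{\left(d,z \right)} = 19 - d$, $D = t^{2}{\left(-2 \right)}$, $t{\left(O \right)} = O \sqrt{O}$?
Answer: $\frac{265459}{4} \approx 66365.0$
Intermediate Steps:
$t{\left(O \right)} = O^{\frac{3}{2}}$
$D = -8$ ($D = \left(\left(-2\right)^{\frac{3}{2}}\right)^{2} = \left(- 2 i \sqrt{2}\right)^{2} = -8$)
$Q{\left(- \frac{10}{D} + \frac{10}{10},6 \right)} - -66348 = \left(19 - \left(- \frac{10}{-8} + \frac{10}{10}\right)\right) - -66348 = \left(19 - \left(\left(-10\right) \left(- \frac{1}{8}\right) + 10 \cdot \frac{1}{10}\right)\right) + 66348 = \left(19 - \left(\frac{5}{4} + 1\right)\right) + 66348 = \left(19 - \frac{9}{4}\right) + 66348 = \frac{67}{4} + 66348 = \frac{265459}{4}$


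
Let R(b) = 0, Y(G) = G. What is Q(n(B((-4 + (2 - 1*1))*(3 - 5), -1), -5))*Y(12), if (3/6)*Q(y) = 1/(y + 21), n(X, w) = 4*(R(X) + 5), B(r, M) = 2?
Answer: 24/41 ≈ 0.58537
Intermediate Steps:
n(X, w) = 20 (n(X, w) = 4*(0 + 5) = 4*5 = 20)
Q(y) = 2/(21 + y) (Q(y) = 2/(y + 21) = 2/(21 + y))
Q(n(B((-4 + (2 - 1*1))*(3 - 5), -1), -5))*Y(12) = (2/(21 + 20))*12 = (2/41)*12 = 24/41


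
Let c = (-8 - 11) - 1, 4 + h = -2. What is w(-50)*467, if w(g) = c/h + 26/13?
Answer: 7472/3 ≈ 2490.7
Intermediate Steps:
h = -6 (h = -4 - 2 = -6)
c = -20 (c = -19 - 1 = -20)
w(g) = 16/3 (w(g) = -20/(-6) + 26/13 = -20*(-⅙) + 26*(1/13) = 10/3 + 2 = 16/3)
w(-50)*467 = (16/3)*467 = 7472/3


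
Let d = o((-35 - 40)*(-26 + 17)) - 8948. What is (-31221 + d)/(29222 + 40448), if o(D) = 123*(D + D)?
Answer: 125881/69670 ≈ 1.8068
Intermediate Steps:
o(D) = 246*D (o(D) = 123*(2*D) = 246*D)
d = 157102 (d = 246*((-35 - 40)*(-26 + 17)) - 8948 = 246*(-75*(-9)) - 8948 = 246*675 - 8948 = 166050 - 8948 = 157102)
(-31221 + d)/(29222 + 40448) = (-31221 + 157102)/(29222 + 40448) = 125881/69670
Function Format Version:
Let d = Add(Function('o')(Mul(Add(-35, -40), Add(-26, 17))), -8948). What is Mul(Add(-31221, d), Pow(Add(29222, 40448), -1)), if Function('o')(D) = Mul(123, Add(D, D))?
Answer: Rational(125881, 69670) ≈ 1.8068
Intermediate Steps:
Function('o')(D) = Mul(246, D) (Function('o')(D) = Mul(123, Mul(2, D)) = Mul(246, D))
d = 157102 (d = Add(Mul(246, Mul(Add(-35, -40), Add(-26, 17))), -8948) = Add(Mul(246, Mul(-75, -9)), -8948) = Add(Mul(246, 675), -8948) = Add(166050, -8948) = 157102)
Mul(Add(-31221, d), Pow(Add(29222, 40448), -1)) = Mul(Add(-31221, 157102), Pow(Add(29222, 40448), -1)) = Mul(125881, Pow(69670, -1)) = Mul(125881, Rational(1, 69670)) = Rational(125881, 69670)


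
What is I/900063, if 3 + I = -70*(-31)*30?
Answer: 7233/100007 ≈ 0.072325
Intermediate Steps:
I = 65097 (I = -3 - 70*(-31)*30 = -3 + 2170*30 = -3 + 65100 = 65097)
I/900063 = 65097/900063 = 65097*(1/900063) = 7233/100007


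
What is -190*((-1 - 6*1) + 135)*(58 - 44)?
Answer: -340480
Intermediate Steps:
-190*((-1 - 6*1) + 135)*(58 - 44) = -190*((-1 - 6) + 135)*14 = -190*(-7 + 135)*14 = -24320*14 = -190*1792 = -340480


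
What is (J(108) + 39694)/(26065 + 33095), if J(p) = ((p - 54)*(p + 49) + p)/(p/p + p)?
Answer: 541904/806055 ≈ 0.67229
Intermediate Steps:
J(p) = (p + (-54 + p)*(49 + p))/(1 + p) (J(p) = ((-54 + p)*(49 + p) + p)/(1 + p) = (p + (-54 + p)*(49 + p))/(1 + p))
(J(108) + 39694)/(26065 + 33095) = ((-2646 + 108² - 4*108)/(1 + 108) + 39694)/(26065 + 33095) = ((-2646 + 11664 - 432)/109 + 39694)/59160 = ((1/109)*8586 + 39694)*(1/59160) = (8586/109 + 39694)*(1/59160) = (4335232/109)*(1/59160) = 541904/806055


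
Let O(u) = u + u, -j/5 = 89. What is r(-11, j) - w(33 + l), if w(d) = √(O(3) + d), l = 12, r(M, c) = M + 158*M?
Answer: -1749 - √51 ≈ -1756.1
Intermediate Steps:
j = -445 (j = -5*89 = -445)
r(M, c) = 159*M
O(u) = 2*u
w(d) = √(6 + d) (w(d) = √(2*3 + d) = √(6 + d))
r(-11, j) - w(33 + l) = 159*(-11) - √(6 + (33 + 12)) = -1749 - √(6 + 45) = -1749 - √51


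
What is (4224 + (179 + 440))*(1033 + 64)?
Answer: 5312771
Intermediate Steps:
(4224 + (179 + 440))*(1033 + 64) = (4224 + 619)*1097 = 4843*1097 = 5312771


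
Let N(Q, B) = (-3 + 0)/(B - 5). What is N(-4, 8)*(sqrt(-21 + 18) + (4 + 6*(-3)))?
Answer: 14 - I*sqrt(3) ≈ 14.0 - 1.732*I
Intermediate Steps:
N(Q, B) = -3/(-5 + B)
N(-4, 8)*(sqrt(-21 + 18) + (4 + 6*(-3))) = (-3/(-5 + 8))*(sqrt(-21 + 18) + (4 + 6*(-3))) = (-3/3)*(sqrt(-3) + (4 - 18)) = (-3*1/3)*(I*sqrt(3) - 14) = -(-14 + I*sqrt(3)) = 14 - I*sqrt(3)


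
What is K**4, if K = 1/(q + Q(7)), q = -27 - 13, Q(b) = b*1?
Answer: 1/1185921 ≈ 8.4323e-7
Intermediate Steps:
Q(b) = b
q = -40
K = -1/33 (K = 1/(-40 + 7) = 1/(-33) = -1/33 ≈ -0.030303)
K**4 = (-1/33)**4 = 1/1185921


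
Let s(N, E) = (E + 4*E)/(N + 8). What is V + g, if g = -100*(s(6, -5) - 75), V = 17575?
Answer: 176775/7 ≈ 25254.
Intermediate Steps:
s(N, E) = 5*E/(8 + N) (s(N, E) = (5*E)/(8 + N) = 5*E/(8 + N))
g = 53750/7 (g = -100*(5*(-5)/(8 + 6) - 75) = -100*(5*(-5)/14 - 75) = -100*(5*(-5)*(1/14) - 75) = -100*(-25/14 - 75) = -100*(-1075/14) = 53750/7 ≈ 7678.6)
V + g = 17575 + 53750/7 = 176775/7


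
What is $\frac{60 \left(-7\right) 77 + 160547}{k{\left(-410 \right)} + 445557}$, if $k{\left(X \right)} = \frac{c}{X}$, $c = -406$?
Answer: $\frac{26282435}{91339388} \approx 0.28774$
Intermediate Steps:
$k{\left(X \right)} = - \frac{406}{X}$
$\frac{60 \left(-7\right) 77 + 160547}{k{\left(-410 \right)} + 445557} = \frac{60 \left(-7\right) 77 + 160547}{- \frac{406}{-410} + 445557} = \frac{\left(-420\right) 77 + 160547}{\left(-406\right) \left(- \frac{1}{410}\right) + 445557} = \frac{-32340 + 160547}{\frac{203}{205} + 445557} = \frac{128207}{\frac{91339388}{205}} = 128207 \cdot \frac{205}{91339388} = \frac{26282435}{91339388}$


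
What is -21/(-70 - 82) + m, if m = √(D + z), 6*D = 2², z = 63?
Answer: 21/152 + √573/3 ≈ 8.1173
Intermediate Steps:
D = ⅔ (D = (⅙)*2² = (⅙)*4 = ⅔ ≈ 0.66667)
m = √573/3 (m = √(⅔ + 63) = √(191/3) = √573/3 ≈ 7.9791)
-21/(-70 - 82) + m = -21/(-70 - 82) + √573/3 = -21/(-152) + √573/3 = -1/152*(-21) + √573/3 = 21/152 + √573/3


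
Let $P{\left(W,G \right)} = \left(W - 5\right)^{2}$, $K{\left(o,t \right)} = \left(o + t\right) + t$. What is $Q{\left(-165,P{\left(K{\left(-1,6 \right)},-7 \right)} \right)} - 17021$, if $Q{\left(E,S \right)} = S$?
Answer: $-16985$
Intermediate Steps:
$K{\left(o,t \right)} = o + 2 t$
$P{\left(W,G \right)} = \left(-5 + W\right)^{2}$
$Q{\left(-165,P{\left(K{\left(-1,6 \right)},-7 \right)} \right)} - 17021 = \left(-5 + \left(-1 + 2 \cdot 6\right)\right)^{2} - 17021 = \left(-5 + \left(-1 + 12\right)\right)^{2} - 17021 = \left(-5 + 11\right)^{2} - 17021 = 6^{2} - 17021 = 36 - 17021 = -16985$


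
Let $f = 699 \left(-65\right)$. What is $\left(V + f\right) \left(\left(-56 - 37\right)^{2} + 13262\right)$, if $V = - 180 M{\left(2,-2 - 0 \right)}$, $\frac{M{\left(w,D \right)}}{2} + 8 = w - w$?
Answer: $-932422605$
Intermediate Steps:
$f = -45435$
$M{\left(w,D \right)} = -16$ ($M{\left(w,D \right)} = -16 + 2 \left(w - w\right) = -16 + 2 \cdot 0 = -16 + 0 = -16$)
$V = 2880$ ($V = \left(-180\right) \left(-16\right) = 2880$)
$\left(V + f\right) \left(\left(-56 - 37\right)^{2} + 13262\right) = \left(2880 - 45435\right) \left(\left(-56 - 37\right)^{2} + 13262\right) = - 42555 \left(\left(-93\right)^{2} + 13262\right) = - 42555 \left(8649 + 13262\right) = \left(-42555\right) 21911 = -932422605$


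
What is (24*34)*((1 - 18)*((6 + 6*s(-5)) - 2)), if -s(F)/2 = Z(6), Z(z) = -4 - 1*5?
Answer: -1553664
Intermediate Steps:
Z(z) = -9 (Z(z) = -4 - 5 = -9)
s(F) = 18 (s(F) = -2*(-9) = 18)
(24*34)*((1 - 18)*((6 + 6*s(-5)) - 2)) = (24*34)*((1 - 18)*((6 + 6*18) - 2)) = 816*(-17*((6 + 108) - 2)) = 816*(-17*(114 - 2)) = 816*(-17*112) = 816*(-1904) = -1553664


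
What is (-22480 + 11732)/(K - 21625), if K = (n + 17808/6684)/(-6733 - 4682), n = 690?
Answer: 68337449940/137495487689 ≈ 0.49702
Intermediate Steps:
K = -385814/6358155 (K = (690 + 17808/6684)/(-6733 - 4682) = (690 + 17808*(1/6684))/(-11415) = (690 + 1484/557)*(-1/11415) = (385814/557)*(-1/11415) = -385814/6358155 ≈ -0.060680)
(-22480 + 11732)/(K - 21625) = (-22480 + 11732)/(-385814/6358155 - 21625) = -10748/(-137495487689/6358155) = -10748*(-6358155/137495487689) = 68337449940/137495487689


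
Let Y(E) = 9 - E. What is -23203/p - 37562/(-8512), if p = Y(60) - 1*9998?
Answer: 41068891/6109792 ≈ 6.7218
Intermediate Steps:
p = -10049 (p = (9 - 1*60) - 1*9998 = (9 - 60) - 9998 = -51 - 9998 = -10049)
-23203/p - 37562/(-8512) = -23203/(-10049) - 37562/(-8512) = -23203*(-1/10049) - 37562*(-1/8512) = 23203/10049 + 2683/608 = 41068891/6109792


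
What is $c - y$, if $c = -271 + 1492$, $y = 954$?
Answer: $267$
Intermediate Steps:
$c = 1221$
$c - y = 1221 - 954 = 267$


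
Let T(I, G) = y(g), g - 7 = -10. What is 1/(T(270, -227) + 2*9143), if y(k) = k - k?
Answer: 1/18286 ≈ 5.4687e-5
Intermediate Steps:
g = -3 (g = 7 - 10 = -3)
y(k) = 0
T(I, G) = 0
1/(T(270, -227) + 2*9143) = 1/(0 + 2*9143) = 1/(0 + 18286) = 1/18286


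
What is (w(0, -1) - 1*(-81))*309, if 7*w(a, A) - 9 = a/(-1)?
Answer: 177984/7 ≈ 25426.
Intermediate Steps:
w(a, A) = 9/7 - a/7 (w(a, A) = 9/7 + (a/(-1))/7 = 9/7 + (a*(-1))/7 = 9/7 + (-a)/7 = 9/7 - a/7)
(w(0, -1) - 1*(-81))*309 = ((9/7 - ⅐*0) - 1*(-81))*309 = ((9/7 + 0) + 81)*309 = (9/7 + 81)*309 = (576/7)*309 = 177984/7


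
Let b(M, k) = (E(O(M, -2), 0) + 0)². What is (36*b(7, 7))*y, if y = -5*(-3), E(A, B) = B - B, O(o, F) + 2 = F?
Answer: 0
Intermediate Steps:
O(o, F) = -2 + F
E(A, B) = 0
b(M, k) = 0 (b(M, k) = (0 + 0)² = 0² = 0)
y = 15
(36*b(7, 7))*y = (36*0)*15 = 0*15 = 0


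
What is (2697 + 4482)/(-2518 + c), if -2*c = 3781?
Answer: -4786/2939 ≈ -1.6284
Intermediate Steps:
c = -3781/2 (c = -½*3781 = -3781/2 ≈ -1890.5)
(2697 + 4482)/(-2518 + c) = (2697 + 4482)/(-2518 - 3781/2) = 7179/(-8817/2) = 7179*(-2/8817) = -4786/2939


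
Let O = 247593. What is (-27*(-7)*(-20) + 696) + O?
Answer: 244509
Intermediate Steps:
(-27*(-7)*(-20) + 696) + O = (-27*(-7)*(-20) + 696) + 247593 = (189*(-20) + 696) + 247593 = (-3780 + 696) + 247593 = -3084 + 247593 = 244509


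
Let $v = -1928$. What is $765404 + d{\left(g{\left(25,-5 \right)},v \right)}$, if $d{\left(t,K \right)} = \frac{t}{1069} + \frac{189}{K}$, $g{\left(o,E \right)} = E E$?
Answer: $\frac{1577521983087}{2061032} \approx 7.654 \cdot 10^{5}$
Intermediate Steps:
$g{\left(o,E \right)} = E^{2}$
$d{\left(t,K \right)} = \frac{189}{K} + \frac{t}{1069}$ ($d{\left(t,K \right)} = t \frac{1}{1069} + \frac{189}{K} = \frac{t}{1069} + \frac{189}{K} = \frac{189}{K} + \frac{t}{1069}$)
$765404 + d{\left(g{\left(25,-5 \right)},v \right)} = 765404 + \left(\frac{189}{-1928} + \frac{\left(-5\right)^{2}}{1069}\right) = 765404 + \left(189 \left(- \frac{1}{1928}\right) + \frac{1}{1069} \cdot 25\right) = 765404 + \left(- \frac{189}{1928} + \frac{25}{1069}\right) = 765404 - \frac{153841}{2061032} = \frac{1577521983087}{2061032}$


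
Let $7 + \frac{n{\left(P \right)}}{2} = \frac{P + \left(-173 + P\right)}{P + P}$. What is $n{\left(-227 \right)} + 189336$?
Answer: $\frac{42976721}{227} \approx 1.8932 \cdot 10^{5}$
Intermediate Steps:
$n{\left(P \right)} = -14 + \frac{-173 + 2 P}{P}$ ($n{\left(P \right)} = -14 + 2 \frac{P + \left(-173 + P\right)}{P + P} = -14 + 2 \frac{-173 + 2 P}{2 P} = -14 + \frac{-173 + 2 P}{P}$)
$n{\left(-227 \right)} + 189336 = \left(-12 - \frac{173}{-227}\right) + 189336 = \left(-12 - - \frac{173}{227}\right) + 189336 = \left(-12 + \frac{173}{227}\right) + 189336 = - \frac{2551}{227} + 189336 = \frac{42976721}{227}$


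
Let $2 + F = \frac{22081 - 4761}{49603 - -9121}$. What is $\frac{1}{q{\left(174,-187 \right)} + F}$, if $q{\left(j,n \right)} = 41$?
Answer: $\frac{14681}{576889} \approx 0.025449$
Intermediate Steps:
$F = - \frac{25032}{14681}$ ($F = -2 + \frac{22081 - 4761}{49603 - -9121} = -2 + \frac{17320}{49603 + \left(-734 + 9855\right)} = -2 + \frac{17320}{49603 + 9121} = -2 + \frac{17320}{58724} = -2 + 17320 \cdot \frac{1}{58724} = -2 + \frac{4330}{14681} = - \frac{25032}{14681} \approx -1.7051$)
$\frac{1}{q{\left(174,-187 \right)} + F} = \frac{1}{41 - \frac{25032}{14681}} = \frac{1}{\frac{576889}{14681}} = \frac{14681}{576889}$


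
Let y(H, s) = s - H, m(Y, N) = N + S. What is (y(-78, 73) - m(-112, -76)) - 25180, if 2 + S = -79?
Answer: -24872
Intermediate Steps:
S = -81 (S = -2 - 79 = -81)
m(Y, N) = -81 + N (m(Y, N) = N - 81 = -81 + N)
(y(-78, 73) - m(-112, -76)) - 25180 = ((73 - 1*(-78)) - (-81 - 76)) - 25180 = ((73 + 78) - 1*(-157)) - 25180 = (151 + 157) - 25180 = 308 - 25180 = -24872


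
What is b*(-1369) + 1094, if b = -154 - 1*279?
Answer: 593871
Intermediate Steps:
b = -433 (b = -154 - 279 = -433)
b*(-1369) + 1094 = -433*(-1369) + 1094 = 592777 + 1094 = 593871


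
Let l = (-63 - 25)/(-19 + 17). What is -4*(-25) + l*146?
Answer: 6524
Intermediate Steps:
l = 44 (l = -88/(-2) = -88*(-½) = 44)
-4*(-25) + l*146 = -4*(-25) + 44*146 = 100 + 6424 = 6524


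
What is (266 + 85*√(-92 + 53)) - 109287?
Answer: -109021 + 85*I*√39 ≈ -1.0902e+5 + 530.83*I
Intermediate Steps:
(266 + 85*√(-92 + 53)) - 109287 = (266 + 85*√(-39)) - 109287 = (266 + 85*(I*√39)) - 109287 = (266 + 85*I*√39) - 109287 = -109021 + 85*I*√39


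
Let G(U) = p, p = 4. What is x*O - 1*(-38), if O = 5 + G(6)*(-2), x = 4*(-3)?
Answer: 74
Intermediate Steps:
G(U) = 4
x = -12
O = -3 (O = 5 + 4*(-2) = 5 - 8 = -3)
x*O - 1*(-38) = -12*(-3) - 1*(-38) = 36 + 38 = 74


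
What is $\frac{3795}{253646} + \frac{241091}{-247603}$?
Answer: $- \frac{60212114401}{62803510538} \approx -0.95874$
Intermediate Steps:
$\frac{3795}{253646} + \frac{241091}{-247603} = 3795 \cdot \frac{1}{253646} + 241091 \left(- \frac{1}{247603}\right) = \frac{3795}{253646} - \frac{241091}{247603} = - \frac{60212114401}{62803510538}$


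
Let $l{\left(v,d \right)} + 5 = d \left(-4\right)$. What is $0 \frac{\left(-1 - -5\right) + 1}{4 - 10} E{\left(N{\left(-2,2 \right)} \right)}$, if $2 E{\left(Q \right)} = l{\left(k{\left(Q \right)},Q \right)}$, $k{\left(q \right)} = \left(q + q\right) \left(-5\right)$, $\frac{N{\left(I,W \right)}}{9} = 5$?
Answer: $0$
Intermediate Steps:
$N{\left(I,W \right)} = 45$ ($N{\left(I,W \right)} = 9 \cdot 5 = 45$)
$k{\left(q \right)} = - 10 q$ ($k{\left(q \right)} = 2 q \left(-5\right) = - 10 q$)
$l{\left(v,d \right)} = -5 - 4 d$ ($l{\left(v,d \right)} = -5 + d \left(-4\right) = -5 - 4 d$)
$E{\left(Q \right)} = - \frac{5}{2} - 2 Q$ ($E{\left(Q \right)} = \frac{-5 - 4 Q}{2} = - \frac{5}{2} - 2 Q$)
$0 \frac{\left(-1 - -5\right) + 1}{4 - 10} E{\left(N{\left(-2,2 \right)} \right)} = 0 \frac{\left(-1 - -5\right) + 1}{4 - 10} \left(- \frac{5}{2} - 90\right) = 0 \frac{\left(-1 + 5\right) + 1}{-6} \left(- \frac{5}{2} - 90\right) = 0 \left(4 + 1\right) \left(- \frac{1}{6}\right) \left(- \frac{185}{2}\right) = 0 \cdot 5 \left(- \frac{1}{6}\right) \left(- \frac{185}{2}\right) = 0 \left(- \frac{5}{6}\right) \left(- \frac{185}{2}\right) = 0 \left(- \frac{185}{2}\right) = 0$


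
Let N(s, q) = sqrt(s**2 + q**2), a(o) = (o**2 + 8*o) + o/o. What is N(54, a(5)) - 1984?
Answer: -1984 + 6*sqrt(202) ≈ -1898.7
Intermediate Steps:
a(o) = 1 + o**2 + 8*o (a(o) = (o**2 + 8*o) + 1 = 1 + o**2 + 8*o)
N(s, q) = sqrt(q**2 + s**2)
N(54, a(5)) - 1984 = sqrt((1 + 5**2 + 8*5)**2 + 54**2) - 1984 = sqrt((1 + 25 + 40)**2 + 2916) - 1984 = sqrt(66**2 + 2916) - 1984 = sqrt(4356 + 2916) - 1984 = sqrt(7272) - 1984 = 6*sqrt(202) - 1984 = -1984 + 6*sqrt(202)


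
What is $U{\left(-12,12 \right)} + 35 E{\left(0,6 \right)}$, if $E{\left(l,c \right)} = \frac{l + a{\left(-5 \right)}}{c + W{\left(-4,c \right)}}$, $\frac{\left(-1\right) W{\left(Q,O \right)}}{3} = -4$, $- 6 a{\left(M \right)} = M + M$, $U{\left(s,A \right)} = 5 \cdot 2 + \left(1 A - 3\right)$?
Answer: $\frac{1201}{54} \approx 22.241$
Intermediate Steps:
$U{\left(s,A \right)} = 7 + A$ ($U{\left(s,A \right)} = 10 + \left(A - 3\right) = 10 + \left(-3 + A\right) = 7 + A$)
$a{\left(M \right)} = - \frac{M}{3}$ ($a{\left(M \right)} = - \frac{M + M}{6} = - \frac{2 M}{6} = - \frac{M}{3}$)
$W{\left(Q,O \right)} = 12$ ($W{\left(Q,O \right)} = \left(-3\right) \left(-4\right) = 12$)
$E{\left(l,c \right)} = \frac{\frac{5}{3} + l}{12 + c}$ ($E{\left(l,c \right)} = \frac{l - - \frac{5}{3}}{c + 12} = \frac{l + \frac{5}{3}}{12 + c} = \frac{\frac{5}{3} + l}{12 + c}$)
$U{\left(-12,12 \right)} + 35 E{\left(0,6 \right)} = \left(7 + 12\right) + 35 \frac{\frac{5}{3} + 0}{12 + 6} = 19 + 35 \cdot \frac{1}{18} \cdot \frac{5}{3} = 19 + 35 \cdot \frac{5}{54} = 19 + \frac{175}{54} = \frac{1201}{54}$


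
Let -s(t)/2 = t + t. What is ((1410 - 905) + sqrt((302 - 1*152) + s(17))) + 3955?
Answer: 4460 + sqrt(82) ≈ 4469.1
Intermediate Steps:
s(t) = -4*t (s(t) = -2*(t + t) = -4*t)
((1410 - 905) + sqrt((302 - 1*152) + s(17))) + 3955 = ((1410 - 905) + sqrt((302 - 1*152) - 4*17)) + 3955 = (505 + sqrt((302 - 152) - 68)) + 3955 = (505 + sqrt(150 - 68)) + 3955 = (505 + sqrt(82)) + 3955 = 4460 + sqrt(82)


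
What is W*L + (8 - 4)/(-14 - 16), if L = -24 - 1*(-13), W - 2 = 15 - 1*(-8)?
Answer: -4127/15 ≈ -275.13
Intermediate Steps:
W = 25 (W = 2 + (15 - 1*(-8)) = 2 + (15 + 8) = 2 + 23 = 25)
L = -11 (L = -24 + 13 = -11)
W*L + (8 - 4)/(-14 - 16) = 25*(-11) + (8 - 4)/(-14 - 16) = -275 + 4/(-30) = -275 + 4*(-1/30) = -275 - 2/15 = -4127/15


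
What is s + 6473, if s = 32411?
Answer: 38884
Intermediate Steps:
s + 6473 = 32411 + 6473 = 38884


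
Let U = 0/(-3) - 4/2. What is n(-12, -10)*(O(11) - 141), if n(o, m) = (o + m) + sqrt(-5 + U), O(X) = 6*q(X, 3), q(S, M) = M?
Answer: 2706 - 123*I*sqrt(7) ≈ 2706.0 - 325.43*I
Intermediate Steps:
U = -2 (U = 0*(-1/3) - 4*1/2 = 0 - 2 = -2)
O(X) = 18 (O(X) = 6*3 = 18)
n(o, m) = m + o + I*sqrt(7) (n(o, m) = (o + m) + sqrt(-5 - 2) = (m + o) + sqrt(-7) = (m + o) + I*sqrt(7) = m + o + I*sqrt(7))
n(-12, -10)*(O(11) - 141) = (-10 - 12 + I*sqrt(7))*(18 - 141) = (-22 + I*sqrt(7))*(-123) = 2706 - 123*I*sqrt(7)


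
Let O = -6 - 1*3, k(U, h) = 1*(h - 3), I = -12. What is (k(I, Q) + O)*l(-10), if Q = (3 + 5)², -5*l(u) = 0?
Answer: 0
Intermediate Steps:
l(u) = 0 (l(u) = -⅕*0 = 0)
Q = 64 (Q = 8² = 64)
k(U, h) = -3 + h (k(U, h) = 1*(-3 + h) = -3 + h)
O = -9 (O = -6 - 3 = -9)
(k(I, Q) + O)*l(-10) = ((-3 + 64) - 9)*0 = (61 - 9)*0 = 52*0 = 0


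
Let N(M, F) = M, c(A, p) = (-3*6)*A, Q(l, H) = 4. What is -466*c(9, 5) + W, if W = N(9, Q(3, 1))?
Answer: 75501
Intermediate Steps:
c(A, p) = -18*A
W = 9
-466*c(9, 5) + W = -(-8388)*9 + 9 = -466*(-162) + 9 = 75492 + 9 = 75501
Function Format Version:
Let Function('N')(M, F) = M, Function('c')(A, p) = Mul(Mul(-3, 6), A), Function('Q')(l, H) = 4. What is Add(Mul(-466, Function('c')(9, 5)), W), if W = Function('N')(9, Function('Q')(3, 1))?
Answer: 75501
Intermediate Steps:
Function('c')(A, p) = Mul(-18, A)
W = 9
Add(Mul(-466, Function('c')(9, 5)), W) = Add(Mul(-466, Mul(-18, 9)), 9) = Add(Mul(-466, -162), 9) = Add(75492, 9) = 75501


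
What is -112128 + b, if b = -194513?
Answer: -306641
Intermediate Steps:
-112128 + b = -112128 - 194513 = -306641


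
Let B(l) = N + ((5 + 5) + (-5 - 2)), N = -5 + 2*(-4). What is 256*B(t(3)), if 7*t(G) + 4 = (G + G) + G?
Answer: -2560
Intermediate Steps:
t(G) = -4/7 + 3*G/7 (t(G) = -4/7 + ((G + G) + G)/7 = -4/7 + (2*G + G)/7 = -4/7 + (3*G)/7 = -4/7 + 3*G/7)
N = -13 (N = -5 - 8 = -13)
B(l) = -10 (B(l) = -13 + ((5 + 5) + (-5 - 2)) = -13 + (10 - 7) = -13 + 3 = -10)
256*B(t(3)) = 256*(-10) = -2560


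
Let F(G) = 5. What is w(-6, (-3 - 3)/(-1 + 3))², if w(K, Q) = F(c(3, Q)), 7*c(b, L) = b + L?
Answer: 25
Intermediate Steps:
c(b, L) = L/7 + b/7 (c(b, L) = (b + L)/7 = (L + b)/7 = L/7 + b/7)
w(K, Q) = 5
w(-6, (-3 - 3)/(-1 + 3))² = 5² = 25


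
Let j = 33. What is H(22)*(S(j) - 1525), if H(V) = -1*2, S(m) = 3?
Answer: 3044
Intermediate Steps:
H(V) = -2
H(22)*(S(j) - 1525) = -2*(3 - 1525) = -2*(-1522) = 3044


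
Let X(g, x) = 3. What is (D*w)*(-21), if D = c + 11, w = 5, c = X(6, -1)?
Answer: -1470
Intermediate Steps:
c = 3
D = 14 (D = 3 + 11 = 14)
(D*w)*(-21) = (14*5)*(-21) = 70*(-21) = -1470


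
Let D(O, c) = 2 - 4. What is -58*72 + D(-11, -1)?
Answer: -4178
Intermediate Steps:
D(O, c) = -2
-58*72 + D(-11, -1) = -58*72 - 2 = -4176 - 2 = -4178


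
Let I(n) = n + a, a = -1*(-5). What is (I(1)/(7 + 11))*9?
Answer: 3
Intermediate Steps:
a = 5
I(n) = 5 + n (I(n) = n + 5 = 5 + n)
(I(1)/(7 + 11))*9 = ((5 + 1)/(7 + 11))*9 = (6/18)*9 = ((1/18)*6)*9 = (⅓)*9 = 3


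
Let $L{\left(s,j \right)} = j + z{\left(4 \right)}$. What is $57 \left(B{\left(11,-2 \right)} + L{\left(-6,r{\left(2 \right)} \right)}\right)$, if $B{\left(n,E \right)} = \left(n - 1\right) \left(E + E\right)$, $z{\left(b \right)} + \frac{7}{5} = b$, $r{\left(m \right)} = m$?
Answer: $- \frac{10089}{5} \approx -2017.8$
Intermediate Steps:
$z{\left(b \right)} = - \frac{7}{5} + b$
$B{\left(n,E \right)} = 2 E \left(-1 + n\right)$ ($B{\left(n,E \right)} = \left(-1 + n\right) 2 E = 2 E \left(-1 + n\right)$)
$L{\left(s,j \right)} = \frac{13}{5} + j$ ($L{\left(s,j \right)} = j + \left(- \frac{7}{5} + 4\right) = j + \frac{13}{5} = \frac{13}{5} + j$)
$57 \left(B{\left(11,-2 \right)} + L{\left(-6,r{\left(2 \right)} \right)}\right) = 57 \left(2 \left(-2\right) \left(-1 + 11\right) + \left(\frac{13}{5} + 2\right)\right) = 57 \left(2 \left(-2\right) 10 + \frac{23}{5}\right) = 57 \left(-40 + \frac{23}{5}\right) = 57 \left(- \frac{177}{5}\right) = - \frac{10089}{5}$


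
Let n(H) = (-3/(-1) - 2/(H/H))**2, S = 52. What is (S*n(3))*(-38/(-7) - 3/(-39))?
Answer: 2004/7 ≈ 286.29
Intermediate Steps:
n(H) = 1 (n(H) = (-3*(-1) - 2/1)**2 = (3 - 2*1)**2 = (3 - 2)**2 = 1**2 = 1)
(S*n(3))*(-38/(-7) - 3/(-39)) = (52*1)*(-38/(-7) - 3/(-39)) = 52*(-38*(-1/7) - 3*(-1/39)) = 52*(38/7 + 1/13) = 52*(501/91) = 2004/7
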